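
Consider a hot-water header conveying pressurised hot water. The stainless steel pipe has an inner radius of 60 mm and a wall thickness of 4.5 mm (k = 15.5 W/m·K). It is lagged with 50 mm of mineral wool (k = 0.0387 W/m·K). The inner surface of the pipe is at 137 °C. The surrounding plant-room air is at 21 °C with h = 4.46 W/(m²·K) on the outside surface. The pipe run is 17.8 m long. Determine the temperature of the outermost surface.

T ≈ 34.5 °C

For a radial system each layer contributes R = ln(r_out/r_in)/(2πkL); films add R = 1/(hA).
R_stainless steel pipe wall = ln(64.5/60)/(2π×15.5×17.8) = 4.172×10^-5 K/W
R_mineral wool = ln(114.5/64.5)/(2π×0.0387×17.8) = 0.1326 K/W
R_outer film = 1/(h_o·2πr_oL) = 1/(4.46×2π×0.1145×17.8) = 0.01751 K/W
R_total = 0.1501 K/W
Q = ΔT/R_total = 116/0.1501
Q = 773 W
T_interface = T_inner − Q·ΣR(inner→interface) = 137 − 773×0.1326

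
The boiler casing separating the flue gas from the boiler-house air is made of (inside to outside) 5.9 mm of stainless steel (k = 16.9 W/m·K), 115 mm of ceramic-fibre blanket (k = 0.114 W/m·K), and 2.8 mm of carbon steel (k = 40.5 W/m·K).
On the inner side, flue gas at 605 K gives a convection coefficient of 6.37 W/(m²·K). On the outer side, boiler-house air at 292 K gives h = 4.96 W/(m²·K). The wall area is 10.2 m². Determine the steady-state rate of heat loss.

Thermal resistances in series:
R_inner film = 1/(h_i·A) = 1/(6.37×10.2) = 0.01539 K/W
R_stainless steel = L/(kA) = 0.0059/(16.9×10.2) = 3.423×10^-5 K/W
R_ceramic-fibre blanket = L/(kA) = 0.115/(0.114×10.2) = 0.0989 K/W
R_carbon steel = L/(kA) = 0.0028/(40.5×10.2) = 6.778×10^-6 K/W
R_outer film = 1/(h_o·A) = 1/(4.96×10.2) = 0.01977 K/W
R_total = 0.1341 K/W
Q = ΔT / R_total = 313 / 0.1341

Q ≈ 2330 W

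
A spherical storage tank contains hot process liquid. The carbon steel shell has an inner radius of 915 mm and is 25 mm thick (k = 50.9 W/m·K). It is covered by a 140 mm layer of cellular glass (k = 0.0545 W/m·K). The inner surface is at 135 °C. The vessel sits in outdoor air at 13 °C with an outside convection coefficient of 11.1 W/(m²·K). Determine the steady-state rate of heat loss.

Q ≈ 588 W

Spherical conduction: R = (1/r_in − 1/r_out)/(4πk) per layer; series-sum.
R_carbon steel shell = (1/0.915 − 1/0.94)/(4π×50.9) = 4.544×10^-5 K/W
R_cellular glass = (1/0.94 − 1/1.08)/(4π×0.0545) = 0.2014 K/W
R_outer film = 1/(h·4πr_o²) = 1/(11.1×4π×1.08²) = 0.006146 K/W
R_total = 0.2076 K/W
Q = ΔT/R_total = 122/0.2076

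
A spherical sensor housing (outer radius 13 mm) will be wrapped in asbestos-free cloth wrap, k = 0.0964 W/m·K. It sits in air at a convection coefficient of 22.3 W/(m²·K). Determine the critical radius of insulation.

For a sphere r_cr = 2k/h = 2×0.0964/22.3
r_cr = 8.65 mm; since the bare radius (13 mm) is above r_cr, any added insulation will reduce heat loss.

r_cr ≈ 8.65 mm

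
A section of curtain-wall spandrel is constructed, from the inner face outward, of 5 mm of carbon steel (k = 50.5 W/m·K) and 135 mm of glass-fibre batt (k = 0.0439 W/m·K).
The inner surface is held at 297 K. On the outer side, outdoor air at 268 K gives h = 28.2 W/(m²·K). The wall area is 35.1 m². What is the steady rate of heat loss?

Q ≈ 327 W

Thermal resistances in series:
R_carbon steel = L/(kA) = 0.005/(50.5×35.1) = 2.821×10^-6 K/W
R_glass-fibre batt = L/(kA) = 0.135/(0.0439×35.1) = 0.08761 K/W
R_outer film = 1/(h_o·A) = 1/(28.2×35.1) = 0.00101 K/W
R_total = 0.08862 K/W
Q = ΔT / R_total = 29 / 0.08862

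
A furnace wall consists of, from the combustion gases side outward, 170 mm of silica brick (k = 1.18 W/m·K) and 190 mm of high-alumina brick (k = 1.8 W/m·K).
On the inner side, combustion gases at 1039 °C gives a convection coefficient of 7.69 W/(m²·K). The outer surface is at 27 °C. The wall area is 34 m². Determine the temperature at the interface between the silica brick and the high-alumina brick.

Model the wall as resistances in series:
R_inner film = 1/(h_i·A) = 1/(7.69×34) = 0.003825 K/W
R_silica brick = L/(kA) = 0.17/(1.18×34) = 0.004237 K/W
R_high-alumina brick = L/(kA) = 0.19/(1.8×34) = 0.003105 K/W
R_total = 0.01117 K/W;  Q = ΔT/R_total = 1012/0.01117 = 90630 W
T_interface = T_inner − Q·ΣR(inner→interface) = 1039 − 90600×0.008062

T ≈ 308 °C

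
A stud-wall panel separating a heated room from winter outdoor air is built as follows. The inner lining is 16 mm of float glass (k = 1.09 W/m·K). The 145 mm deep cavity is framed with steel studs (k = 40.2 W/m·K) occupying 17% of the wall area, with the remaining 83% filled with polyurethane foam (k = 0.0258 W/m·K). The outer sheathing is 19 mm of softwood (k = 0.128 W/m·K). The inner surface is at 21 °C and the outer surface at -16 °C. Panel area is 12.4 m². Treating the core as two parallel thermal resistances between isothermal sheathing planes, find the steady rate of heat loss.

Sheathing layers in series; stud and cavity paths in parallel between them.
R_inner = 0.016/(1.09×12.4) = 0.001184 K/W
R_stud  = 0.145/(40.2×0.17×12.4) = 0.001711 K/W
R_cav   = 0.145/(0.0258×0.83×12.4) = 0.5461 K/W
1/R_core = 1/R_stud + 1/R_cav → R_core = 0.001706 K/W
R_outer = 0.019/(0.128×12.4) = 0.01197 K/W
R_total = 0.01486 K/W
Q = ΔT/R_total = 37/0.01486

Q ≈ 2490 W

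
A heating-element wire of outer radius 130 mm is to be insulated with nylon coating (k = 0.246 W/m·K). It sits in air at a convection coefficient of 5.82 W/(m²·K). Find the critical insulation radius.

r_cr ≈ 42.3 mm

For a cylinder r_cr = k/h = 0.246/5.82
r_cr = 42.3 mm; since the bare radius (130 mm) is above r_cr, any added insulation will reduce heat loss.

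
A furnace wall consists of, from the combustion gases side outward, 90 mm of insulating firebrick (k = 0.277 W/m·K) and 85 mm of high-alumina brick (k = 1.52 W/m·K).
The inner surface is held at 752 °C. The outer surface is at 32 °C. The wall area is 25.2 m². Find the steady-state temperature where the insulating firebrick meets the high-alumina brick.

Series thermal resistances:
R_insulating firebrick = L/(kA) = 0.09/(0.277×25.2) = 0.01289 K/W
R_high-alumina brick = L/(kA) = 0.085/(1.52×25.2) = 0.002219 K/W
R_total = 0.01511 K/W;  Q = ΔT/R_total = 720/0.01511 = 47640 W
T_interface = T_inner − Q·ΣR(inner→interface) = 752 − 47600×0.01289

T ≈ 138 °C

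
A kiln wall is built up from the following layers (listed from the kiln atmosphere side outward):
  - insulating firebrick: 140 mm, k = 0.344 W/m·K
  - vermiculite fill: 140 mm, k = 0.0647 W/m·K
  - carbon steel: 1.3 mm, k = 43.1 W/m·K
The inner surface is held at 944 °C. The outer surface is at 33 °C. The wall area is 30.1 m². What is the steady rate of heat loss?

Model the wall as resistances in series:
R_insulating firebrick = L/(kA) = 0.14/(0.344×30.1) = 0.01352 K/W
R_vermiculite fill = L/(kA) = 0.14/(0.0647×30.1) = 0.07189 K/W
R_carbon steel = L/(kA) = 0.0013/(43.1×30.1) = 1.002×10^-6 K/W
R_total = 0.08541 K/W
Q = ΔT / R_total = 911 / 0.08541

Q ≈ 10700 W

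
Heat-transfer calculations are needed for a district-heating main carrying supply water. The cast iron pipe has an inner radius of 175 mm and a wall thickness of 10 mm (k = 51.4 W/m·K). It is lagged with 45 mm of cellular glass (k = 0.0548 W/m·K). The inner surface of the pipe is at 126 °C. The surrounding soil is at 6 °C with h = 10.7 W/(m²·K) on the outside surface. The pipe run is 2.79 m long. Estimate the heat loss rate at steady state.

Q ≈ 480 W

Radial resistances (cylindrical: R_cond = ln(r_o/r_i)/(2πkL), R_conv = 1/(h·2πrL)):
R_cast iron pipe wall = ln(185/175)/(2π×51.4×2.79) = 6.167×10^-5 K/W
R_cellular glass = ln(230/185)/(2π×0.0548×2.79) = 0.2266 K/W
R_outer film = 1/(h_o·2πr_oL) = 1/(10.7×2π×0.23×2.79) = 0.02318 K/W
R_total = 0.2499 K/W
Q = ΔT/R_total = 120/0.2499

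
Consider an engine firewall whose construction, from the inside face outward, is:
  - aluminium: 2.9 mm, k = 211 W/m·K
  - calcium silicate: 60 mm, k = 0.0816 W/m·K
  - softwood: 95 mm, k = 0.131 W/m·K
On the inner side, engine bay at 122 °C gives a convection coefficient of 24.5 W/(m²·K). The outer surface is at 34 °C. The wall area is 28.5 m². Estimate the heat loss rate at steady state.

Treating each layer as a thermal resistance in series:
R_inner film = 1/(h_i·A) = 1/(24.5×28.5) = 0.001432 K/W
R_aluminium = L/(kA) = 0.0029/(211×28.5) = 4.822×10^-7 K/W
R_calcium silicate = L/(kA) = 0.06/(0.0816×28.5) = 0.0258 K/W
R_softwood = L/(kA) = 0.095/(0.131×28.5) = 0.02545 K/W
R_total = 0.05268 K/W
Q = ΔT / R_total = 88 / 0.05268

Q ≈ 1670 W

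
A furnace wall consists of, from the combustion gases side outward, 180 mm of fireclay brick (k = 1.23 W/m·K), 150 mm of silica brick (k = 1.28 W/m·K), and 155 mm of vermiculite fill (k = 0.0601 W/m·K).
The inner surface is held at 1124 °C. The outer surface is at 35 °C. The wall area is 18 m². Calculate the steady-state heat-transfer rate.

Using the resistance-network approach (series):
R_fireclay brick = L/(kA) = 0.18/(1.23×18) = 0.00813 K/W
R_silica brick = L/(kA) = 0.15/(1.28×18) = 0.00651 K/W
R_vermiculite fill = L/(kA) = 0.155/(0.0601×18) = 0.1433 K/W
R_total = 0.1579 K/W
Q = ΔT / R_total = 1089 / 0.1579

Q ≈ 6900 W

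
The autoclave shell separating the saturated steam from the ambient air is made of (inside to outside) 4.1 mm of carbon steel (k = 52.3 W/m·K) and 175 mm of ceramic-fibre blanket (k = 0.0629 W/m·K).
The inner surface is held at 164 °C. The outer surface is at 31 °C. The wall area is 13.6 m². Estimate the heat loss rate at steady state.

Q ≈ 650 W

Treating each layer as a thermal resistance in series:
R_carbon steel = L/(kA) = 0.0041/(52.3×13.6) = 5.764×10^-6 K/W
R_ceramic-fibre blanket = L/(kA) = 0.175/(0.0629×13.6) = 0.2046 K/W
R_total = 0.2046 K/W
Q = ΔT / R_total = 133 / 0.2046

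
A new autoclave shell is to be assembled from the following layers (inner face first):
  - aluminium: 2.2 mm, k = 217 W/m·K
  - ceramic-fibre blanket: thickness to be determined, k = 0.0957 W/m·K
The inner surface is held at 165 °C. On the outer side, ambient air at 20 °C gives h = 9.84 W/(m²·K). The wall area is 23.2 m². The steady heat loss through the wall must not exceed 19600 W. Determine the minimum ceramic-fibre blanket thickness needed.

L ≈ 6.7 mm

Using the resistance-network approach (series):
R_aluminium = L/(kA) = 0.0022/(217×23.2) = 4.37×10^-7 K/W
R_outer film = 1/(h_o·A) = 1/(9.84×23.2) = 0.00438 K/W
Sum of the known resistances R_other = 0.004381 K/W
Required total resistance R_tot = ΔT/Q_allow = 145/19600 = 0.007398 K/W
R_ceramic-fibre blanket = R_tot − R_other = 0.003017 K/W
L = R·k·A = 0.003017×0.0957×23.2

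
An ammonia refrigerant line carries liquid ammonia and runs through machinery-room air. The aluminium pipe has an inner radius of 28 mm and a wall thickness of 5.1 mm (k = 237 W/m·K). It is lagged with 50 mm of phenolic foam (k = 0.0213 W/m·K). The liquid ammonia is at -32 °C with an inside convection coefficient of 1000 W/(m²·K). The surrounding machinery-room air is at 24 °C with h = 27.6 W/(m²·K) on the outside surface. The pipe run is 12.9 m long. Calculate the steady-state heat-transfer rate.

Q ≈ 104 W

Radial resistances (cylindrical: R_cond = ln(r_o/r_i)/(2πkL), R_conv = 1/(h·2πrL)):
R_inner film = 1/(h_i·2πr₁L) = 1/(1000×2π×0.028×12.9) = 4.406×10^-4 K/W
R_aluminium pipe wall = ln(33.1/28)/(2π×237×12.9) = 8.711×10^-6 K/W
R_phenolic foam = ln(83.1/33.1)/(2π×0.0213×12.9) = 0.5332 K/W
R_outer film = 1/(h_o·2πr_oL) = 1/(27.6×2π×0.0831×12.9) = 0.005379 K/W
R_total = 0.539 K/W
Q = ΔT/R_total = 56/0.539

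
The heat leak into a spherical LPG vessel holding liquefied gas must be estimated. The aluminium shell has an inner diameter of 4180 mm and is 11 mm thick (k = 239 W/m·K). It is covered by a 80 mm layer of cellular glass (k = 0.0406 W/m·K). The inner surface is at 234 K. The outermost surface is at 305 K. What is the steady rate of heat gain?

For a spherical shell R = (1/r₁ − 1/r₂)/(4πk); film R = 1/(h·4πr²). In series:
R_aluminium shell = (1/2.09 − 1/2.101)/(4π×239) = 8.341×10^-7 K/W
R_cellular glass = (1/2.101 − 1/2.181)/(4π×0.0406) = 0.03422 K/W
R_total = 0.03422 K/W
Q = ΔT/R_total = 71/0.03422

Q ≈ 2070 W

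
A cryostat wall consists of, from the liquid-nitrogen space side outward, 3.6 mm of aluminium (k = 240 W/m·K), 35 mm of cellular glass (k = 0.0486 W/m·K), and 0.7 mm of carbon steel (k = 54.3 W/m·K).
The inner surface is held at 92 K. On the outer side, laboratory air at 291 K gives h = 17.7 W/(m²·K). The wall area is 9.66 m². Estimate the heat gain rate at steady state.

Model the wall as resistances in series:
R_aluminium = L/(kA) = 0.0036/(240×9.66) = 1.553×10^-6 K/W
R_cellular glass = L/(kA) = 0.035/(0.0486×9.66) = 0.07455 K/W
R_carbon steel = L/(kA) = 0.0007/(54.3×9.66) = 1.335×10^-6 K/W
R_outer film = 1/(h_o·A) = 1/(17.7×9.66) = 0.005849 K/W
R_total = 0.0804 K/W
Q = ΔT / R_total = 199 / 0.0804

Q ≈ 2480 W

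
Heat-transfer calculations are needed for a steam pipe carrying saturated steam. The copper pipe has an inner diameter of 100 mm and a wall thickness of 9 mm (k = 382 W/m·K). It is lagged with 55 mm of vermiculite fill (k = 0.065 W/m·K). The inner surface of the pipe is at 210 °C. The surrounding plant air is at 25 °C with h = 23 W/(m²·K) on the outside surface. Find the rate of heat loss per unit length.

For a radial system each layer contributes R = ln(r_out/r_in)/(2πkL); films add R = 1/(hA).
R_copper pipe wall = ln(59/50)/(2π×382×1) = 6.896×10^-5 K/W
R_vermiculite fill = ln(114/59)/(2π×0.065×1) = 1.613 K/W
R_outer film = 1/(h_o·2πr_oL) = 1/(23×2π×0.114×1) = 0.0607 K/W
R_total = 1.674 K/W
Q = ΔT/R_total = 185/1.674

q′ ≈ 111 W/m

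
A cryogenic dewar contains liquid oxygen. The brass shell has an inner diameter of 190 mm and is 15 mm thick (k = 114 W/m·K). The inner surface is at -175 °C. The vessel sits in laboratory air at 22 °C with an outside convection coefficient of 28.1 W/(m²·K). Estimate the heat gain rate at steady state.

Q ≈ 838 W

Radial (spherical) resistances in series:
R_brass shell = (1/0.095 − 1/0.11)/(4π×114) = 0.001002 K/W
R_outer film = 1/(h·4πr_o²) = 1/(28.1×4π×0.11²) = 0.234 K/W
R_total = 0.235 K/W
Q = ΔT/R_total = 197/0.235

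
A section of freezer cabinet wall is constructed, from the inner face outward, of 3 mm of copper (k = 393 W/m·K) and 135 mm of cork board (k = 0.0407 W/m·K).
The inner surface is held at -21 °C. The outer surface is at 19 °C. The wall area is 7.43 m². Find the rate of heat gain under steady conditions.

Series thermal resistances:
R_copper = L/(kA) = 0.003/(393×7.43) = 1.027×10^-6 K/W
R_cork board = L/(kA) = 0.135/(0.0407×7.43) = 0.4464 K/W
R_total = 0.4464 K/W
Q = ΔT / R_total = 40 / 0.4464

Q ≈ 89.6 W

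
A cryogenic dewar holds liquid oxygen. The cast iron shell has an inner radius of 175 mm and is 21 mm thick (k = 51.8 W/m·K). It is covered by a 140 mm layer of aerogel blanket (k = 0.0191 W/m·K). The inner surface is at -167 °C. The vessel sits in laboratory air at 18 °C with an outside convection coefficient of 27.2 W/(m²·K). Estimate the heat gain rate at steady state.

Q ≈ 20.8 W

Spherical conduction: R = (1/r_in − 1/r_out)/(4πk) per layer; series-sum.
R_cast iron shell = (1/0.175 − 1/0.196)/(4π×51.8) = 9.406×10^-4 K/W
R_aerogel blanket = (1/0.196 − 1/0.336)/(4π×0.0191) = 8.857 K/W
R_outer film = 1/(h·4πr_o²) = 1/(27.2×4π×0.336²) = 0.02591 K/W
R_total = 8.884 K/W
Q = ΔT/R_total = 185/8.884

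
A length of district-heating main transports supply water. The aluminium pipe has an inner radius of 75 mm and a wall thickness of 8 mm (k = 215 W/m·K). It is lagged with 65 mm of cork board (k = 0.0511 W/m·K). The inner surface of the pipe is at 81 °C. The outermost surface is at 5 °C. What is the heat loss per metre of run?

Radial resistances (cylindrical: R_cond = ln(r_o/r_i)/(2πkL), R_conv = 1/(h·2πrL)):
R_aluminium pipe wall = ln(83/75)/(2π×215×1) = 7.503×10^-5 K/W
R_cork board = ln(148/83)/(2π×0.0511×1) = 1.801 K/W
R_total = 1.801 K/W
Q = ΔT/R_total = 76/1.801

q′ ≈ 42.2 W/m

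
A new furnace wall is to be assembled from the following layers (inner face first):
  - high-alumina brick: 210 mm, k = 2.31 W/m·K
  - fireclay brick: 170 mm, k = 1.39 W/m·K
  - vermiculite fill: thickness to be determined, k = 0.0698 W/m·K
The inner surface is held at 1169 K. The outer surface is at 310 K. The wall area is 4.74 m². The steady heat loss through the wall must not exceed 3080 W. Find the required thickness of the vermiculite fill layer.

Model the wall as resistances in series:
R_high-alumina brick = L/(kA) = 0.21/(2.31×4.74) = 0.01918 K/W
R_fireclay brick = L/(kA) = 0.17/(1.39×4.74) = 0.0258 K/W
Sum of the known resistances R_other = 0.04498 K/W
Required total resistance R_tot = ΔT/Q_allow = 859/3080 = 0.2789 K/W
R_vermiculite fill = R_tot − R_other = 0.2339 K/W
L = R·k·A = 0.2339×0.0698×4.74

L ≈ 77.4 mm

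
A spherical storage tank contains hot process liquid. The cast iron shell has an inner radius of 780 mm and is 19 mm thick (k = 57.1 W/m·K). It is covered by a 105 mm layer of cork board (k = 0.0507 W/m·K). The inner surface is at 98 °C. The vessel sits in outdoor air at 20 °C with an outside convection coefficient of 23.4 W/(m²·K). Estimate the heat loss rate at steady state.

For a spherical shell R = (1/r₁ − 1/r₂)/(4πk); film R = 1/(h·4πr²). In series:
R_cast iron shell = (1/0.78 − 1/0.799)/(4π×57.1) = 4.249×10^-5 K/W
R_cork board = (1/0.799 − 1/0.904)/(4π×0.0507) = 0.2282 K/W
R_outer film = 1/(h·4πr_o²) = 1/(23.4×4π×0.904²) = 0.004161 K/W
R_total = 0.2324 K/W
Q = ΔT/R_total = 78/0.2324

Q ≈ 336 W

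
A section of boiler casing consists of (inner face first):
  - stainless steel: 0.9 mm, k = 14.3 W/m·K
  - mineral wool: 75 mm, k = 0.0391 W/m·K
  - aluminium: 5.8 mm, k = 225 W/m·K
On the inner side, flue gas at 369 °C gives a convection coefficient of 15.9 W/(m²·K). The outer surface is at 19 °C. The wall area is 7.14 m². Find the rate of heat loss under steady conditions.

Treating each layer as a thermal resistance in series:
R_inner film = 1/(h_i·A) = 1/(15.9×7.14) = 0.008809 K/W
R_stainless steel = L/(kA) = 0.0009/(14.3×7.14) = 8.815×10^-6 K/W
R_mineral wool = L/(kA) = 0.075/(0.0391×7.14) = 0.2686 K/W
R_aluminium = L/(kA) = 0.0058/(225×7.14) = 3.61×10^-6 K/W
R_total = 0.2775 K/W
Q = ΔT / R_total = 350 / 0.2775

Q ≈ 1260 W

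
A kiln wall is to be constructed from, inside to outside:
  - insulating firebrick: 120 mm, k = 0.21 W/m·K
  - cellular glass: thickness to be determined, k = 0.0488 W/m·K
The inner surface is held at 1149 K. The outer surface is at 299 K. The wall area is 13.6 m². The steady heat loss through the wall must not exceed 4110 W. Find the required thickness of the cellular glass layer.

Model the wall as resistances in series:
R_insulating firebrick = L/(kA) = 0.12/(0.21×13.6) = 0.04202 K/W
Sum of the known resistances R_other = 0.04202 K/W
Required total resistance R_tot = ΔT/Q_allow = 850/4110 = 0.2068 K/W
R_cellular glass = R_tot − R_other = 0.1648 K/W
L = R·k·A = 0.1648×0.0488×13.6

L ≈ 109 mm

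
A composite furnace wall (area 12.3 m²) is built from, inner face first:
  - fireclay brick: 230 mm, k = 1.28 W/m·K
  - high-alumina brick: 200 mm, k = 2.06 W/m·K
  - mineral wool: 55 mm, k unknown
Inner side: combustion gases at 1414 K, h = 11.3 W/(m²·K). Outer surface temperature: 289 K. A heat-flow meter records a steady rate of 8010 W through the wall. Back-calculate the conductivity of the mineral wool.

k ≈ 0.0404 W/(m·K)

Thermal resistances in series:
R_inner film = 1/(h_i·A) = 1/(11.3×12.3) = 0.007195 K/W
R_fireclay brick = L/(kA) = 0.23/(1.28×12.3) = 0.01461 K/W
R_high-alumina brick = L/(kA) = 0.2/(2.06×12.3) = 0.007893 K/W
Sum of known resistances R_other = 0.0297 K/W
Total R = ΔT/Q = 1125/8010 = 0.1404 K/W
R_mineral wool = R_total − R_other = 0.1108 K/W
k = L/(R·A) = 0.055/(0.1108×12.3)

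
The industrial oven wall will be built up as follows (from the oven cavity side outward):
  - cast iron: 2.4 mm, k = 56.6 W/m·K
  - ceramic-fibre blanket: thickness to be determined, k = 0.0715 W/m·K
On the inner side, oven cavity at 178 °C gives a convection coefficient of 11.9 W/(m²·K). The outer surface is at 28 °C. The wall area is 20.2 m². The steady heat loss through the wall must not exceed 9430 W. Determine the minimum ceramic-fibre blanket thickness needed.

Treating each layer as a thermal resistance in series:
R_inner film = 1/(h_i·A) = 1/(11.9×20.2) = 0.00416 K/W
R_cast iron = L/(kA) = 0.0024/(56.6×20.2) = 2.099×10^-6 K/W
Sum of the known resistances R_other = 0.004162 K/W
Required total resistance R_tot = ΔT/Q_allow = 150/9430 = 0.01591 K/W
R_ceramic-fibre blanket = R_tot − R_other = 0.01174 K/W
L = R·k·A = 0.01174×0.0715×20.2

L ≈ 17 mm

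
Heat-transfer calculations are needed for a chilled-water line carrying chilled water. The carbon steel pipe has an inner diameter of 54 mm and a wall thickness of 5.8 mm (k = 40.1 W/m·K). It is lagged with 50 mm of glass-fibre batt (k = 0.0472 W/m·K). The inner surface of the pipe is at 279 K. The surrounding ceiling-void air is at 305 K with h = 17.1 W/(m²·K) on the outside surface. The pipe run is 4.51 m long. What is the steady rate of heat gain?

For a radial system each layer contributes R = ln(r_out/r_in)/(2πkL); films add R = 1/(hA).
R_carbon steel pipe wall = ln(32.8/27)/(2π×40.1×4.51) = 1.712×10^-4 K/W
R_glass-fibre batt = ln(82.8/32.8)/(2π×0.0472×4.51) = 0.6923 K/W
R_outer film = 1/(h_o·2πr_oL) = 1/(17.1×2π×0.0828×4.51) = 0.02492 K/W
R_total = 0.7174 K/W
Q = ΔT/R_total = 26/0.7174

Q ≈ 36.2 W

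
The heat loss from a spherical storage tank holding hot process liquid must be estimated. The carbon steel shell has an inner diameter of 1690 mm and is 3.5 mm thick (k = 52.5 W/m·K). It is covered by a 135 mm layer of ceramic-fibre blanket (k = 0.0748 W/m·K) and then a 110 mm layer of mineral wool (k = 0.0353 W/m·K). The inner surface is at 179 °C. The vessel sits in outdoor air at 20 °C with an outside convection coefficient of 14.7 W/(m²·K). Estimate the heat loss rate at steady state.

Q ≈ 390 W

Radial (spherical) resistances in series:
R_carbon steel shell = (1/0.845 − 1/0.8485)/(4π×52.5) = 7.399×10^-6 K/W
R_ceramic-fibre blanket = (1/0.8485 − 1/0.9835)/(4π×0.0748) = 0.1721 K/W
R_mineral wool = (1/0.9835 − 1/1.0935)/(4π×0.0353) = 0.2306 K/W
R_outer film = 1/(h·4πr_o²) = 1/(14.7×4π×1.0935²) = 0.004527 K/W
R_total = 0.4072 K/W
Q = ΔT/R_total = 159/0.4072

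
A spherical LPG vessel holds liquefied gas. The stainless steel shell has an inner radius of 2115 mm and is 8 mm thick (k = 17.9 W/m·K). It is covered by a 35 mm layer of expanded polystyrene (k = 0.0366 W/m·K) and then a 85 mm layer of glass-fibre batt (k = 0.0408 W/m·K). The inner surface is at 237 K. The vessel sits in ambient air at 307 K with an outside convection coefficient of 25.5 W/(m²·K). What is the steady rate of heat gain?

Each spherical layer contributes R = (1/r_i − 1/r_o)/(4πk):
R_stainless steel shell = (1/2.115 − 1/2.123)/(4π×17.9) = 7.921×10^-6 K/W
R_expanded polystyrene = (1/2.123 − 1/2.158)/(4π×0.0366) = 0.01661 K/W
R_glass-fibre batt = (1/2.158 − 1/2.243)/(4π×0.0408) = 0.03425 K/W
R_outer film = 1/(h·4πr_o²) = 1/(25.5×4π×2.243²) = 6.203×10^-4 K/W
R_total = 0.05149 K/W
Q = ΔT/R_total = 70/0.05149

Q ≈ 1360 W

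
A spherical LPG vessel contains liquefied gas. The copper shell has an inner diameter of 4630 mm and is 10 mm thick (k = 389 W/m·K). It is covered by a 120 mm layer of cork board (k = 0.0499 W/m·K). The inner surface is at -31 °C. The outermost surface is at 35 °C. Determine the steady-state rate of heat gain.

For a spherical shell R = (1/r₁ − 1/r₂)/(4πk); film R = 1/(h·4πr²). In series:
R_copper shell = (1/2.315 − 1/2.325)/(4π×389) = 3.801×10^-7 K/W
R_cork board = (1/2.325 − 1/2.445)/(4π×0.0499) = 0.03366 K/W
R_total = 0.03366 K/W
Q = ΔT/R_total = 66/0.03366

Q ≈ 1960 W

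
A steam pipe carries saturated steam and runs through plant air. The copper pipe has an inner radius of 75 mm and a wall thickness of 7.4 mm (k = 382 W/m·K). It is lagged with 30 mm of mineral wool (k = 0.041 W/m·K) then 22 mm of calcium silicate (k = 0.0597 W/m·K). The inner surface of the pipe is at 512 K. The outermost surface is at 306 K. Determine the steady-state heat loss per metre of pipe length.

q′ ≈ 122 W/m

Per-layer cylindrical resistances, series-summed:
R_copper pipe wall = ln(82.4/75)/(2π×382×1) = 3.92×10^-5 K/W
R_mineral wool = ln(112.4/82.4)/(2π×0.041×1) = 1.205 K/W
R_calcium silicate = ln(134.4/112.4)/(2π×0.0597×1) = 0.4765 K/W
R_total = 1.682 K/W
Q = ΔT/R_total = 206/1.682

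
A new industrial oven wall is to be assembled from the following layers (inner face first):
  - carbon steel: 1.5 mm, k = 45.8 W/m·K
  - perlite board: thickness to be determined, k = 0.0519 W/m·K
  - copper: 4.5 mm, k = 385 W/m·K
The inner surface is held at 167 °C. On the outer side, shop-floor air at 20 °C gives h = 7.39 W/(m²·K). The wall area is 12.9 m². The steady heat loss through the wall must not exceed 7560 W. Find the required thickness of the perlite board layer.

Using the resistance-network approach (series):
R_carbon steel = L/(kA) = 0.0015/(45.8×12.9) = 2.539×10^-6 K/W
R_copper = L/(kA) = 0.0045/(385×12.9) = 9.061×10^-7 K/W
R_outer film = 1/(h_o·A) = 1/(7.39×12.9) = 0.01049 K/W
Sum of the known resistances R_other = 0.01049 K/W
Required total resistance R_tot = ΔT/Q_allow = 147/7560 = 0.01944 K/W
R_perlite board = R_tot − R_other = 0.008951 K/W
L = R·k·A = 0.008951×0.0519×12.9

L ≈ 5.99 mm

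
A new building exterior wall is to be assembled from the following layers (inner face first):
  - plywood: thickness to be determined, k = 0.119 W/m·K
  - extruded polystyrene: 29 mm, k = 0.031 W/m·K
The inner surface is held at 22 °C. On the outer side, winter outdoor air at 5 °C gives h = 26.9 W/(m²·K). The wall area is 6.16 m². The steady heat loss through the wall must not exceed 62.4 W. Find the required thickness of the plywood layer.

L ≈ 84 mm

Series thermal resistances:
R_extruded polystyrene = L/(kA) = 0.029/(0.031×6.16) = 0.1519 K/W
R_outer film = 1/(h_o·A) = 1/(26.9×6.16) = 0.006035 K/W
Sum of the known resistances R_other = 0.1579 K/W
Required total resistance R_tot = ΔT/Q_allow = 17/62.4 = 0.2724 K/W
R_plywood = R_tot − R_other = 0.1145 K/W
L = R·k·A = 0.1145×0.119×6.16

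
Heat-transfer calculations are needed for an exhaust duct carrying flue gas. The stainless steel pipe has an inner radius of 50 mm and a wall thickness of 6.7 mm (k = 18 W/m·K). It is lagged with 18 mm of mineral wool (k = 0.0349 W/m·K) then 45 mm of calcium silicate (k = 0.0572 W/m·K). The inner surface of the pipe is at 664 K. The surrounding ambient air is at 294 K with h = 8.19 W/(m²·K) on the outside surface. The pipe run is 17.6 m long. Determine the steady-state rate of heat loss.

Q ≈ 2380 W

Radial resistances (cylindrical: R_cond = ln(r_o/r_i)/(2πkL), R_conv = 1/(h·2πrL)):
R_stainless steel pipe wall = ln(56.7/50)/(2π×18×17.6) = 6.318×10^-5 K/W
R_mineral wool = ln(74.7/56.7)/(2π×0.0349×17.6) = 0.07144 K/W
R_calcium silicate = ln(119.7/74.7)/(2π×0.0572×17.6) = 0.07454 K/W
R_outer film = 1/(h_o·2πr_oL) = 1/(8.19×2π×0.1197×17.6) = 0.009224 K/W
R_total = 0.1553 K/W
Q = ΔT/R_total = 370/0.1553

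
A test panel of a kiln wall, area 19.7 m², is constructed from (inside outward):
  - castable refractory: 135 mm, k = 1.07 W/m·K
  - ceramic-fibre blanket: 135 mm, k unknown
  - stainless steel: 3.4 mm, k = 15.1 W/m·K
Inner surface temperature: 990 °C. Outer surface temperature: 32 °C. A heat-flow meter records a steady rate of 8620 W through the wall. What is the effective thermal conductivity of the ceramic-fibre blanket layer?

Model the wall as resistances in series:
R_castable refractory = L/(kA) = 0.135/(1.07×19.7) = 0.006404 K/W
R_stainless steel = L/(kA) = 0.0034/(15.1×19.7) = 1.143×10^-5 K/W
Sum of known resistances R_other = 0.006416 K/W
Total R = ΔT/Q = 958/8620 = 0.1111 K/W
R_ceramic-fibre blanket = R_total − R_other = 0.1047 K/W
k = L/(R·A) = 0.135/(0.1047×19.7)

k ≈ 0.0654 W/(m·K)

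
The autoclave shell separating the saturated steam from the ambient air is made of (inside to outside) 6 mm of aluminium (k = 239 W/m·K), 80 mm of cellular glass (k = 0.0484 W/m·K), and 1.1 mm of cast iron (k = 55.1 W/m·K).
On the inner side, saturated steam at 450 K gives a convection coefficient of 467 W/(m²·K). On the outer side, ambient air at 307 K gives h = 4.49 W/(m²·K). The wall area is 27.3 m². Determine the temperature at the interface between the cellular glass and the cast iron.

Treating each layer as a thermal resistance in series:
R_inner film = 1/(h_i·A) = 1/(467×27.3) = 7.844×10^-5 K/W
R_aluminium = L/(kA) = 0.006/(239×27.3) = 9.196×10^-7 K/W
R_cellular glass = L/(kA) = 0.08/(0.0484×27.3) = 0.06055 K/W
R_cast iron = L/(kA) = 0.0011/(55.1×27.3) = 7.313×10^-7 K/W
R_outer film = 1/(h_o·A) = 1/(4.49×27.3) = 0.008158 K/W
R_total = 0.06878 K/W;  Q = ΔT/R_total = 143/0.06878 = 2079 W
T_interface = T_inner − Q·ΣR(inner→interface) = 450 − 2080×0.06062

T ≈ 324 K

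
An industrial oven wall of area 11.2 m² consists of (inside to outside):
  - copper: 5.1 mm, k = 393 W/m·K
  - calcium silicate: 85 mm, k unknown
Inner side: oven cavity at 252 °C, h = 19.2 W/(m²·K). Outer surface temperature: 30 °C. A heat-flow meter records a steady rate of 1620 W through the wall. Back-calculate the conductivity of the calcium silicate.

k ≈ 0.0573 W/(m·K)

Series thermal resistances:
R_inner film = 1/(h_i·A) = 1/(19.2×11.2) = 0.00465 K/W
R_copper = L/(kA) = 0.0051/(393×11.2) = 1.159×10^-6 K/W
Sum of known resistances R_other = 0.004651 K/W
Total R = ΔT/Q = 222/1620 = 0.137 K/W
R_calcium silicate = R_total − R_other = 0.1324 K/W
k = L/(R·A) = 0.085/(0.1324×11.2)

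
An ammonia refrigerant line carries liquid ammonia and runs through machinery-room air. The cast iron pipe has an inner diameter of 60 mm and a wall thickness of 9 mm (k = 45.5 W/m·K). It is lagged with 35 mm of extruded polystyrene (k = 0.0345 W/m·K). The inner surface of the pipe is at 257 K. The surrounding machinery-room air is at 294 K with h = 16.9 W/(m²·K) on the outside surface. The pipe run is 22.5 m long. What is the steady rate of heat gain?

Q ≈ 270 W

For a radial system each layer contributes R = ln(r_out/r_in)/(2πkL); films add R = 1/(hA).
R_cast iron pipe wall = ln(39/30)/(2π×45.5×22.5) = 4.079×10^-5 K/W
R_extruded polystyrene = ln(74/39)/(2π×0.0345×22.5) = 0.1313 K/W
R_outer film = 1/(h_o·2πr_oL) = 1/(16.9×2π×0.074×22.5) = 0.005656 K/W
R_total = 0.137 K/W
Q = ΔT/R_total = 37/0.137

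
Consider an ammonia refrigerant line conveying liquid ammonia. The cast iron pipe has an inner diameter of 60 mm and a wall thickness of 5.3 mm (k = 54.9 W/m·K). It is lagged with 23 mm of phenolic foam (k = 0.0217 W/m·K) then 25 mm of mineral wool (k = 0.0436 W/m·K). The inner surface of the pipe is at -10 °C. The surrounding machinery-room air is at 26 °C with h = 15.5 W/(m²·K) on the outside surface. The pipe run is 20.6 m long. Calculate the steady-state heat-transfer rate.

Per-layer cylindrical resistances, series-summed:
R_cast iron pipe wall = ln(35.3/30)/(2π×54.9×20.6) = 2.289×10^-5 K/W
R_phenolic foam = ln(58.3/35.3)/(2π×0.0217×20.6) = 0.1786 K/W
R_mineral wool = ln(83.3/58.3)/(2π×0.0436×20.6) = 0.06323 K/W
R_outer film = 1/(h_o·2πr_oL) = 1/(15.5×2π×0.0833×20.6) = 0.005984 K/W
R_total = 0.2479 K/W
Q = ΔT/R_total = 36/0.2479

Q ≈ 145 W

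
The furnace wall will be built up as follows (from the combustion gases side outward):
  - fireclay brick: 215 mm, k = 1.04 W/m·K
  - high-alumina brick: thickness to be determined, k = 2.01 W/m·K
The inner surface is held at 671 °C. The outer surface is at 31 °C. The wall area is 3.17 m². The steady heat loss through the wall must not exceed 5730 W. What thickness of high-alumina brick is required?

L ≈ 296 mm

Thermal resistances in series:
R_fireclay brick = L/(kA) = 0.215/(1.04×3.17) = 0.06521 K/W
Sum of the known resistances R_other = 0.06521 K/W
Required total resistance R_tot = ΔT/Q_allow = 640/5730 = 0.1117 K/W
R_high-alumina brick = R_tot − R_other = 0.04648 K/W
L = R·k·A = 0.04648×2.01×3.17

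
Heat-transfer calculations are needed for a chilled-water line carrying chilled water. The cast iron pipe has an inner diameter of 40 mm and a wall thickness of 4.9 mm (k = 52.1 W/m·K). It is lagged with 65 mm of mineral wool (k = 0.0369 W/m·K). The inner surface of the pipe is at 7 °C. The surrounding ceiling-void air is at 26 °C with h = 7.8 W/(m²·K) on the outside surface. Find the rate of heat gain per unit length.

Treating each annulus and film as a series resistance:
R_cast iron pipe wall = ln(24.9/20)/(2π×52.1×1) = 6.694×10^-4 K/W
R_mineral wool = ln(89.9/24.9)/(2π×0.0369×1) = 5.537 K/W
R_outer film = 1/(h_o·2πr_oL) = 1/(7.8×2π×0.0899×1) = 0.227 K/W
R_total = 5.765 K/W
Q = ΔT/R_total = 19/5.765

q′ ≈ 3.3 W/m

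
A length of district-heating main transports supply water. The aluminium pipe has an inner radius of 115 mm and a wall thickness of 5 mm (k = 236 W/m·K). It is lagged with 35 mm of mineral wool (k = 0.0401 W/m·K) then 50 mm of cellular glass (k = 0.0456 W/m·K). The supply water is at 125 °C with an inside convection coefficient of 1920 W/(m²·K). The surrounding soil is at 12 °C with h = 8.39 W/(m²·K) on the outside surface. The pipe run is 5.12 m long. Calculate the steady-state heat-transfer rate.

Q ≈ 278 W

For a radial system each layer contributes R = ln(r_out/r_in)/(2πkL); films add R = 1/(hA).
R_inner film = 1/(h_i·2πr₁L) = 1/(1920×2π×0.115×5.12) = 1.408×10^-4 K/W
R_aluminium pipe wall = ln(120/115)/(2π×236×5.12) = 5.606×10^-6 K/W
R_mineral wool = ln(155/120)/(2π×0.0401×5.12) = 0.1984 K/W
R_cellular glass = ln(205/155)/(2π×0.0456×5.12) = 0.1906 K/W
R_outer film = 1/(h_o·2πr_oL) = 1/(8.39×2π×0.205×5.12) = 0.01807 K/W
R_total = 0.4072 K/W
Q = ΔT/R_total = 113/0.4072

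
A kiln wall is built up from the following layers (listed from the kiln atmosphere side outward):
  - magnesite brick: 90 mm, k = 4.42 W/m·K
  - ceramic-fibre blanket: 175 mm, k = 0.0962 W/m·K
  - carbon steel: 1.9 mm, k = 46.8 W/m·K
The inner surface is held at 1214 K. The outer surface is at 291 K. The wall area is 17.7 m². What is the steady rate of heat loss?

Model the wall as resistances in series:
R_magnesite brick = L/(kA) = 0.09/(4.42×17.7) = 0.00115 K/W
R_ceramic-fibre blanket = L/(kA) = 0.175/(0.0962×17.7) = 0.1028 K/W
R_carbon steel = L/(kA) = 0.0019/(46.8×17.7) = 2.294×10^-6 K/W
R_total = 0.1039 K/W
Q = ΔT / R_total = 923 / 0.1039

Q ≈ 8880 W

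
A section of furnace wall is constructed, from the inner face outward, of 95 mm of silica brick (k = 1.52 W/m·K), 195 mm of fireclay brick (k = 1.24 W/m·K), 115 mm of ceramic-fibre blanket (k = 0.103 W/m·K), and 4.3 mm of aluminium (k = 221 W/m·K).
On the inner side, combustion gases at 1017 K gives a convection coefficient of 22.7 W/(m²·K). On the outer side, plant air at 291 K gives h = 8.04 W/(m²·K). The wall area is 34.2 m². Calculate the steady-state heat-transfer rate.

Q ≈ 16500 W

Thermal resistances in series:
R_inner film = 1/(h_i·A) = 1/(22.7×34.2) = 0.001288 K/W
R_silica brick = L/(kA) = 0.095/(1.52×34.2) = 0.001827 K/W
R_fireclay brick = L/(kA) = 0.195/(1.24×34.2) = 0.004598 K/W
R_ceramic-fibre blanket = L/(kA) = 0.115/(0.103×34.2) = 0.03265 K/W
R_aluminium = L/(kA) = 0.0043/(221×34.2) = 5.689×10^-7 K/W
R_outer film = 1/(h_o·A) = 1/(8.04×34.2) = 0.003637 K/W
R_total = 0.044 K/W
Q = ΔT / R_total = 726 / 0.044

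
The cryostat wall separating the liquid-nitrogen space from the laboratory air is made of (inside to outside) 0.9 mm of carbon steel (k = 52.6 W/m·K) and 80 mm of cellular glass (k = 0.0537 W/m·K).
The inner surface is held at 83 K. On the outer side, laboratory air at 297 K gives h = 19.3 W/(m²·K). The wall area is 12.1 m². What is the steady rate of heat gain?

Treating each layer as a thermal resistance in series:
R_carbon steel = L/(kA) = 0.0009/(52.6×12.1) = 1.414×10^-6 K/W
R_cellular glass = L/(kA) = 0.08/(0.0537×12.1) = 0.1231 K/W
R_outer film = 1/(h_o·A) = 1/(19.3×12.1) = 0.004282 K/W
R_total = 0.1274 K/W
Q = ΔT / R_total = 214 / 0.1274

Q ≈ 1680 W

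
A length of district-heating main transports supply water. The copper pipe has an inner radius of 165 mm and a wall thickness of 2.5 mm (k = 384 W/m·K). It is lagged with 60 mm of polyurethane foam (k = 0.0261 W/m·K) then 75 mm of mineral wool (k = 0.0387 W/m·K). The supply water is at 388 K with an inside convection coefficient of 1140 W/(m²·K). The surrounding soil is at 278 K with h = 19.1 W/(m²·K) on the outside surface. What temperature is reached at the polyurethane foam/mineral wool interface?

T ≈ 321 K

Treating each annulus and film as a series resistance:
R_inner film = 1/(h_i·2πr₁L) = 1/(1140×2π×0.165×1) = 8.461×10^-4 K/W
R_copper pipe wall = ln(167.5/165)/(2π×384×1) = 6.233×10^-6 K/W
R_polyurethane foam = ln(227.5/167.5)/(2π×0.0261×1) = 1.867 K/W
R_mineral wool = ln(302.5/227.5)/(2π×0.0387×1) = 1.172 K/W
R_outer film = 1/(h_o·2πr_oL) = 1/(19.1×2π×0.3025×1) = 0.02755 K/W
R_total = 3.067 K/W
Q = ΔT/R_total = 110/3.067
Q = 35.9 W/m
T_interface = T_inner − Q·ΣR(inner→interface) = 388 − 35.9×1.868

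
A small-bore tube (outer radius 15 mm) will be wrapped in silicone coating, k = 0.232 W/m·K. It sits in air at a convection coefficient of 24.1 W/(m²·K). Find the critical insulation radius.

r_cr ≈ 9.63 mm

For a cylinder r_cr = k/h = 0.232/24.1
r_cr = 9.63 mm; since the bare radius (15 mm) is above r_cr, any added insulation will reduce heat loss.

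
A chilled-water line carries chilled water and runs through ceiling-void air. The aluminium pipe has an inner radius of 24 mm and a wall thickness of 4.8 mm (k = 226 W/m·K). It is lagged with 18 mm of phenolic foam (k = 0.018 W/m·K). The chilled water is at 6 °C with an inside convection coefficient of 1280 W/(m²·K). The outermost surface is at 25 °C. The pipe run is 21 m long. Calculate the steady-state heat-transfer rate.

Q ≈ 92.8 W

Treating each annulus and film as a series resistance:
R_inner film = 1/(h_i·2πr₁L) = 1/(1280×2π×0.024×21) = 2.467×10^-4 K/W
R_aluminium pipe wall = ln(28.8/24)/(2π×226×21) = 6.114×10^-6 K/W
R_phenolic foam = ln(46.8/28.8)/(2π×0.018×21) = 0.2044 K/W
R_total = 0.2047 K/W
Q = ΔT/R_total = 19/0.2047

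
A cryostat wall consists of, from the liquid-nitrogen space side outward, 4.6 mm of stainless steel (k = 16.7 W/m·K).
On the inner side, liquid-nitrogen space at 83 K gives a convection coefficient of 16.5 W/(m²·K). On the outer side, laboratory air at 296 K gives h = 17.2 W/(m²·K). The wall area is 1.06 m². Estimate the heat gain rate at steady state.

Q ≈ 1900 W

Thermal resistances in series:
R_inner film = 1/(h_i·A) = 1/(16.5×1.06) = 0.05718 K/W
R_stainless steel = L/(kA) = 0.0046/(16.7×1.06) = 2.599×10^-4 K/W
R_outer film = 1/(h_o·A) = 1/(17.2×1.06) = 0.05485 K/W
R_total = 0.1123 K/W
Q = ΔT / R_total = 213 / 0.1123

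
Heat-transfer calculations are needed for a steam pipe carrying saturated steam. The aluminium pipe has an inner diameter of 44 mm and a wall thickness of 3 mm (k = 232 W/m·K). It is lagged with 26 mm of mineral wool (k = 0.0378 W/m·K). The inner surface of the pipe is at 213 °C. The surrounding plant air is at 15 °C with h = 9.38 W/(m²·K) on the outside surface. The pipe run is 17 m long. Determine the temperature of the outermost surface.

Radial resistances (cylindrical: R_cond = ln(r_o/r_i)/(2πkL), R_conv = 1/(h·2πrL)):
R_aluminium pipe wall = ln(25/22)/(2π×232×17) = 5.159×10^-6 K/W
R_mineral wool = ln(51/25)/(2π×0.0378×17) = 0.1766 K/W
R_outer film = 1/(h_o·2πr_oL) = 1/(9.38×2π×0.051×17) = 0.01957 K/W
R_total = 0.1962 K/W
Q = ΔT/R_total = 198/0.1962
Q = 1010 W
T_interface = T_inner − Q·ΣR(inner→interface) = 213 − 1010×0.1766

T ≈ 34.8 °C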